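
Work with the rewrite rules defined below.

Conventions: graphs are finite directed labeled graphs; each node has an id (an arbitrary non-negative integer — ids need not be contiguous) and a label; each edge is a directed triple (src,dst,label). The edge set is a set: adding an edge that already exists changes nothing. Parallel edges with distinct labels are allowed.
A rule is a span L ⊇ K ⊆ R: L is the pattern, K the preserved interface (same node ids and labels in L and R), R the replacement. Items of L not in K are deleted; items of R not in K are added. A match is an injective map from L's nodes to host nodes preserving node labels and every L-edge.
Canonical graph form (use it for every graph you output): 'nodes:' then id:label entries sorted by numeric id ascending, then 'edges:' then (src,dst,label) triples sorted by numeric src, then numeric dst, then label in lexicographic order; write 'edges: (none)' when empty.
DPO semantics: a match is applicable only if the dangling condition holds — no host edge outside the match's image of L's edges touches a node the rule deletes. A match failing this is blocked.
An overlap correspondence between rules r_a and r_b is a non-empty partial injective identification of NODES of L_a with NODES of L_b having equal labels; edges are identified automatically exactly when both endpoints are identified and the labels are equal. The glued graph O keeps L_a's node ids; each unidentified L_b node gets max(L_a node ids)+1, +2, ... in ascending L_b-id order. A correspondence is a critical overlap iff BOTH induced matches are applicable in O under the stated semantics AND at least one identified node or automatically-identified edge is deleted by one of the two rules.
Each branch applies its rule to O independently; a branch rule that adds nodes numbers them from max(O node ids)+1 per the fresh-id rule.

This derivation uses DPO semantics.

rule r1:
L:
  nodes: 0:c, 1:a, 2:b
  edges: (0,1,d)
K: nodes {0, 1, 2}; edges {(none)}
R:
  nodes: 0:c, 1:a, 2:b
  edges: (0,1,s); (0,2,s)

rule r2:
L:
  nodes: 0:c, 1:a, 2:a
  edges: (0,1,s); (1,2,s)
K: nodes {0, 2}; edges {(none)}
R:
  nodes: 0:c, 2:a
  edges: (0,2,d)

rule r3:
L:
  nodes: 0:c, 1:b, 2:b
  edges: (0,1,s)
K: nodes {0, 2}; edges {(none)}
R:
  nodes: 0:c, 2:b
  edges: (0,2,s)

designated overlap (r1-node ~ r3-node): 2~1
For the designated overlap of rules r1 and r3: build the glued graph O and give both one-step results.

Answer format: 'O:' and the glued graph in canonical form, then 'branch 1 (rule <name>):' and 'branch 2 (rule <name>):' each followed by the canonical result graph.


O:
nodes: 0:c, 1:a, 2:b, 3:c, 4:b
edges: (0,1,d); (3,2,s)
branch 1 (rule r1):
nodes: 0:c, 1:a, 2:b, 3:c, 4:b
edges: (0,1,s); (0,2,s); (3,2,s)
branch 2 (rule r3):
nodes: 0:c, 1:a, 3:c, 4:b
edges: (0,1,d); (3,4,s)


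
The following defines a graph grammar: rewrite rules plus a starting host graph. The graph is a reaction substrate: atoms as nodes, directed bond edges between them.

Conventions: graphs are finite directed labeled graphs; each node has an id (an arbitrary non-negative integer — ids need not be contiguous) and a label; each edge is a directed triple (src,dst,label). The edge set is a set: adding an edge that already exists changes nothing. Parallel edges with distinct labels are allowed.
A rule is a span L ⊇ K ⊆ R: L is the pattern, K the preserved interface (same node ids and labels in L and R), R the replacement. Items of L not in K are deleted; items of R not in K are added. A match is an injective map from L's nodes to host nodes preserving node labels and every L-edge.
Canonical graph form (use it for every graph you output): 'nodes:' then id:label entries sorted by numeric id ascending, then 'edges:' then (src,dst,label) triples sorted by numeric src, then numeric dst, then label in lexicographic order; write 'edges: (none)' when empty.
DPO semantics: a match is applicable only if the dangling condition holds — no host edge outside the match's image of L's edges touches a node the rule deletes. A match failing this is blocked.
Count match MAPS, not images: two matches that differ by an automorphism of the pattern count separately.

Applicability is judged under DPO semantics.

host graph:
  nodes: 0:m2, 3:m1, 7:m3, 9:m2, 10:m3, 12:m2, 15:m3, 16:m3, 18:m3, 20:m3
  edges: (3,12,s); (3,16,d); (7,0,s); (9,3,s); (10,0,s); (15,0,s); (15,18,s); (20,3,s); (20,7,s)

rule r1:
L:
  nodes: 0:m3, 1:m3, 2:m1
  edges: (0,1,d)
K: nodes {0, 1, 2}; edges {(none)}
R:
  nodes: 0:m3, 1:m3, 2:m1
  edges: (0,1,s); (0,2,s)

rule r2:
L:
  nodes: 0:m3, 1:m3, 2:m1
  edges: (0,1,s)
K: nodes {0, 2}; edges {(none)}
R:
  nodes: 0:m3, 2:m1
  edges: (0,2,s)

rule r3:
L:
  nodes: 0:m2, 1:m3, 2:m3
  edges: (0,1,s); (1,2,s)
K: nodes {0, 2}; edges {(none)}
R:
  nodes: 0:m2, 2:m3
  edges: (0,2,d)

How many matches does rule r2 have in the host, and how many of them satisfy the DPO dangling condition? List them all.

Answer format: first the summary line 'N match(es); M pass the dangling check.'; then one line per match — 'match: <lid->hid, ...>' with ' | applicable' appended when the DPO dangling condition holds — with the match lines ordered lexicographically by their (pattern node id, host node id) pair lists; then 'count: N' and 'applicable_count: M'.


2 match(es); 1 pass the dangling check.
match: 0->15, 1->18, 2->3 | applicable
match: 0->20, 1->7, 2->3
count: 2
applicable_count: 1


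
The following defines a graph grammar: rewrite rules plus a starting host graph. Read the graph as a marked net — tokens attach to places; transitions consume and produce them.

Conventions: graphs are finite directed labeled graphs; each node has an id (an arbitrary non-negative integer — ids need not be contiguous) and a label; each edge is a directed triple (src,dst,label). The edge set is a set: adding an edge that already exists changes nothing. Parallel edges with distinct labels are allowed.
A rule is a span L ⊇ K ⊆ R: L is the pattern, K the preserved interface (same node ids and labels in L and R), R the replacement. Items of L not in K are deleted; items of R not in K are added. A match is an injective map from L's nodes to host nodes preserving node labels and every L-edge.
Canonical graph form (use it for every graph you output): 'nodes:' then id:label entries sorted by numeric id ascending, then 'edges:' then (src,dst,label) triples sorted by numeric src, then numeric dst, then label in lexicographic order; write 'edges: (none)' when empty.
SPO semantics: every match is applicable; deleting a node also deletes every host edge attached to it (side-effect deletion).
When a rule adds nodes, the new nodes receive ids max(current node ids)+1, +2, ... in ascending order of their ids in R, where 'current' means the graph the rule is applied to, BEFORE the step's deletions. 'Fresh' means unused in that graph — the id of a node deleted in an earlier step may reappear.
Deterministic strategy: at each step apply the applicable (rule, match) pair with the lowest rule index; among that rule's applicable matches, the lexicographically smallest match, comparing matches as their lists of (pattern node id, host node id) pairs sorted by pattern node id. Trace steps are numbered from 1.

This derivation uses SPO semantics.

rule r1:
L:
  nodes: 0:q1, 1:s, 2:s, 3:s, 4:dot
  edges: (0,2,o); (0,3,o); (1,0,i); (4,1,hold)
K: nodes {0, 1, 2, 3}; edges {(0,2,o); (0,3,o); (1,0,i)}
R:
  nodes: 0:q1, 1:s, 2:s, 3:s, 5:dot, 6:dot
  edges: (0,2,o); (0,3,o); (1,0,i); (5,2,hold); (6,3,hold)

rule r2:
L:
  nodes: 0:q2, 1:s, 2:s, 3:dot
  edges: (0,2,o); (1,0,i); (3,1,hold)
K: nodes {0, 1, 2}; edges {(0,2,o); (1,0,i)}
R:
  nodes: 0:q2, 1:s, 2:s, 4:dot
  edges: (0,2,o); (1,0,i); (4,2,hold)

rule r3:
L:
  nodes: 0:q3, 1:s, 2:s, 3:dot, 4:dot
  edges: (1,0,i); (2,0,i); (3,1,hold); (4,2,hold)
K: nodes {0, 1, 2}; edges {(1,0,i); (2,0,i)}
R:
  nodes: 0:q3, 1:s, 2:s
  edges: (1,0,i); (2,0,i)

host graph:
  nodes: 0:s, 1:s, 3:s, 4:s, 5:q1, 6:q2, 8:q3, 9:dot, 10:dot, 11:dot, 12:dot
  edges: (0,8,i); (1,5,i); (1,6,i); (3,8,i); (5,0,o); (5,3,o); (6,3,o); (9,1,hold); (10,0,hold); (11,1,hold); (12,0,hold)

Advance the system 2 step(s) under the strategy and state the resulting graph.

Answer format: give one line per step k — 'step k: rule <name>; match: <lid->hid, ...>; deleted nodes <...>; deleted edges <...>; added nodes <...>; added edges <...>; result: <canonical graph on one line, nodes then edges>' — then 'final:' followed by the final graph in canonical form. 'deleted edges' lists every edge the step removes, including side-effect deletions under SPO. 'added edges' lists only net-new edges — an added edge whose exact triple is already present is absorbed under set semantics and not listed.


step 1: rule r1; match: 0->5, 1->1, 2->0, 3->3, 4->9; deleted nodes 9; deleted edges (9,1,hold); added nodes 13, 14; added edges (13,0,hold); (14,3,hold); result: nodes: 0:s, 1:s, 3:s, 4:s, 5:q1, 6:q2, 8:q3, 10:dot, 11:dot, 12:dot, 13:dot, 14:dot edges: (0,8,i); (1,5,i); (1,6,i); (3,8,i); (5,0,o); (5,3,o); (6,3,o); (10,0,hold); (11,1,hold); (12,0,hold); (13,0,hold); (14,3,hold)
step 2: rule r1; match: 0->5, 1->1, 2->0, 3->3, 4->11; deleted nodes 11; deleted edges (11,1,hold); added nodes 15, 16; added edges (15,0,hold); (16,3,hold); result: nodes: 0:s, 1:s, 3:s, 4:s, 5:q1, 6:q2, 8:q3, 10:dot, 12:dot, 13:dot, 14:dot, 15:dot, 16:dot edges: (0,8,i); (1,5,i); (1,6,i); (3,8,i); (5,0,o); (5,3,o); (6,3,o); (10,0,hold); (12,0,hold); (13,0,hold); (14,3,hold); (15,0,hold); (16,3,hold)
final:
nodes: 0:s, 1:s, 3:s, 4:s, 5:q1, 6:q2, 8:q3, 10:dot, 12:dot, 13:dot, 14:dot, 15:dot, 16:dot
edges: (0,8,i); (1,5,i); (1,6,i); (3,8,i); (5,0,o); (5,3,o); (6,3,o); (10,0,hold); (12,0,hold); (13,0,hold); (14,3,hold); (15,0,hold); (16,3,hold)


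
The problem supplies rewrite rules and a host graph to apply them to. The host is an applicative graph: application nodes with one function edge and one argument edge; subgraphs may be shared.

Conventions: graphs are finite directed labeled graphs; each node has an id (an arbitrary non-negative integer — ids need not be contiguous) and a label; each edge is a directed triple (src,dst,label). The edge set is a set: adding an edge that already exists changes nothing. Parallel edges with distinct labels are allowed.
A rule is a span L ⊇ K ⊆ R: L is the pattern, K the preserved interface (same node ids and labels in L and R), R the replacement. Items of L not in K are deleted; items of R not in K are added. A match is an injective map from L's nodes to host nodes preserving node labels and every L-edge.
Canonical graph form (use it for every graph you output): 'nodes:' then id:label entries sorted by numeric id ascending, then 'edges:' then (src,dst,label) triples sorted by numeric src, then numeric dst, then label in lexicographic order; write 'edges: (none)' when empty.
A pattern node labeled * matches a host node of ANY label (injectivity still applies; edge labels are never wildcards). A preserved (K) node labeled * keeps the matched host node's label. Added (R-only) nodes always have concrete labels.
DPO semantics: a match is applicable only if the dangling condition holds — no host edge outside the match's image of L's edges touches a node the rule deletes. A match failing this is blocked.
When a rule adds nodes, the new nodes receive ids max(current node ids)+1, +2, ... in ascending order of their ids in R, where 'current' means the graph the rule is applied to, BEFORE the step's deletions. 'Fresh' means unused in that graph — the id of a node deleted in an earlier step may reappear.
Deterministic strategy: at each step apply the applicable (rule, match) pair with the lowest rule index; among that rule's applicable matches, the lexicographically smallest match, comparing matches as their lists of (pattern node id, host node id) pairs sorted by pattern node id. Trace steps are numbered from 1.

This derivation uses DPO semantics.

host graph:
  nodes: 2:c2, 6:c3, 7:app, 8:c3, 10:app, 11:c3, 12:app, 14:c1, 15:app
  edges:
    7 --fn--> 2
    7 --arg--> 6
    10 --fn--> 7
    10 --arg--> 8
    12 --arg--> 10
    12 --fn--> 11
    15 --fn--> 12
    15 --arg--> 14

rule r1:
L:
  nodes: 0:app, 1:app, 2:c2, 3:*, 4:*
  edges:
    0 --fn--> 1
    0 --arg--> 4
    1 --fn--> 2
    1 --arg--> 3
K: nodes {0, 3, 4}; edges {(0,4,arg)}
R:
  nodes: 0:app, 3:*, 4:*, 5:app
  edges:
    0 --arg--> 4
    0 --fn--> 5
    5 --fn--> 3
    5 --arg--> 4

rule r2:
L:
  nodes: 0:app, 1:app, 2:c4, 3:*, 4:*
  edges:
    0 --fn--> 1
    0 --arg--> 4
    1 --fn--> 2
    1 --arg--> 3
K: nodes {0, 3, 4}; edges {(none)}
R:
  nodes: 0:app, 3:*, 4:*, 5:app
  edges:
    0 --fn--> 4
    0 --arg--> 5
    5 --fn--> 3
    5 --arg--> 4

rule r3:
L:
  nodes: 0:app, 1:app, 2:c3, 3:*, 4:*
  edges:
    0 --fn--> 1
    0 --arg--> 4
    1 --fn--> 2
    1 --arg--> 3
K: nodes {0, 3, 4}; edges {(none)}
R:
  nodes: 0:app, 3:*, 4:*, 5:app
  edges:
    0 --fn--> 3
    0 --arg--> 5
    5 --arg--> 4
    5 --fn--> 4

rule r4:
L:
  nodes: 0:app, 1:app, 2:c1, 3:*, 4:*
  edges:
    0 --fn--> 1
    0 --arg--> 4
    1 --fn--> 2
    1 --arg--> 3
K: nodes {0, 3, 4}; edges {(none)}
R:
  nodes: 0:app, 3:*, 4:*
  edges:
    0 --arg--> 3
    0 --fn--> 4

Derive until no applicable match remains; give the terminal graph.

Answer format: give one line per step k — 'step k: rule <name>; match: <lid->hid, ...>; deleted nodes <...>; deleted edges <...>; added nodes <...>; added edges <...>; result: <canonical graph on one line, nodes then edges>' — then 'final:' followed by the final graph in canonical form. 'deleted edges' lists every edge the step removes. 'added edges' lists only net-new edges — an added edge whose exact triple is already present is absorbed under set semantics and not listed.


step 1: rule r1; match: 0->10, 1->7, 2->2, 3->6, 4->8; deleted nodes 2, 7; deleted edges (7,2,fn); (7,6,arg); (10,7,fn); added nodes 16; added edges (10,16,fn); (16,6,fn); (16,8,arg); result: nodes: 6:c3, 8:c3, 10:app, 11:c3, 12:app, 14:c1, 15:app, 16:app edges: (10,8,arg); (10,16,fn); (12,10,arg); (12,11,fn); (15,12,fn); (15,14,arg); (16,6,fn); (16,8,arg)
step 2: rule r3; match: 0->15, 1->12, 2->11, 3->10, 4->14; deleted nodes 11, 12; deleted edges (12,10,arg); (12,11,fn); (15,12,fn); (15,14,arg); added nodes 17; added edges (15,10,fn); (15,17,arg); (17,14,arg); (17,14,fn); result: nodes: 6:c3, 8:c3, 10:app, 14:c1, 15:app, 16:app, 17:app edges: (10,8,arg); (10,16,fn); (15,10,fn); (15,17,arg); (16,6,fn); (16,8,arg); (17,14,arg); (17,14,fn)
final:
nodes: 6:c3, 8:c3, 10:app, 14:c1, 15:app, 16:app, 17:app
edges: (10,8,arg); (10,16,fn); (15,10,fn); (15,17,arg); (16,6,fn); (16,8,arg); (17,14,arg); (17,14,fn)


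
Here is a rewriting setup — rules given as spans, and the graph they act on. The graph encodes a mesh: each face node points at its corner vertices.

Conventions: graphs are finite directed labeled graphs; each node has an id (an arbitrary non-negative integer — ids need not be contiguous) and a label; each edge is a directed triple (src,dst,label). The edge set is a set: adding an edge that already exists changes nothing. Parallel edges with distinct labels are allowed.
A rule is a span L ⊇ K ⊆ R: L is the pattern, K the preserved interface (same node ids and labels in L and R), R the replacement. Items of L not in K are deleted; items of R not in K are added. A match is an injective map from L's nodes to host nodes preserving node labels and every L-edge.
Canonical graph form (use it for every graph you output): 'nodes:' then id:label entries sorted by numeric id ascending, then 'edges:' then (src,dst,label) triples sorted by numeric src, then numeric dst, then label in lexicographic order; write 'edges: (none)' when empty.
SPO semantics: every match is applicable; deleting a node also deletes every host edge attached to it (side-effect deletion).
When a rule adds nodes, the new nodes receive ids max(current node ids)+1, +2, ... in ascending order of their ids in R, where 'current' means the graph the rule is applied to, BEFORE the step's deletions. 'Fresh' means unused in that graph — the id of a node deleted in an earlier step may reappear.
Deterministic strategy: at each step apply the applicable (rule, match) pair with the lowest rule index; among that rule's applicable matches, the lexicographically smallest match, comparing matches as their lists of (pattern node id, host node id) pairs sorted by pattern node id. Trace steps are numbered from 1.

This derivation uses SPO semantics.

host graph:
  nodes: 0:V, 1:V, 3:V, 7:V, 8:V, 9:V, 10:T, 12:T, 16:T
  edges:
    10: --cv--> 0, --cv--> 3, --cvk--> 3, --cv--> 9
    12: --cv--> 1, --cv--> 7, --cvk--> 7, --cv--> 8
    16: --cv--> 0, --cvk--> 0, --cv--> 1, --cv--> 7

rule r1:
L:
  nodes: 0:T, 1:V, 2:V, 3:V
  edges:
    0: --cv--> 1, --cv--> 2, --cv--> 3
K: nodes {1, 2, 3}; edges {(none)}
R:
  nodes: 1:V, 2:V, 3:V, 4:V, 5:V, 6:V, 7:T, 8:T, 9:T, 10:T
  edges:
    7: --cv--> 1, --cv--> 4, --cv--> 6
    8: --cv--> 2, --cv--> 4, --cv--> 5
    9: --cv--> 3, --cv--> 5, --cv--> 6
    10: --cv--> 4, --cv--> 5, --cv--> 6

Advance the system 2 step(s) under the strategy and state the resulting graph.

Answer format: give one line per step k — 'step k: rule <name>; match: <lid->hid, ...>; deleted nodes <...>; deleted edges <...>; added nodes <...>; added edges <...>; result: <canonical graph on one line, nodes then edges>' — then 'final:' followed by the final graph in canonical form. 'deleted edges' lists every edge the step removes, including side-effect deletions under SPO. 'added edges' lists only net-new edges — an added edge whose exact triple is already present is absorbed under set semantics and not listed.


step 1: rule r1; match: 0->10, 1->0, 2->3, 3->9; deleted nodes 10; deleted edges (10,0,cv); (10,3,cv); (10,3,cvk); (10,9,cv); added nodes 17, 18, 19, 20, 21, 22, 23; added edges (20,0,cv); (20,17,cv); (20,19,cv); (21,3,cv); (21,17,cv); (21,18,cv); (22,9,cv); (22,18,cv); (22,19,cv); (23,17,cv); (23,18,cv); (23,19,cv); result: nodes: 0:V, 1:V, 3:V, 7:V, 8:V, 9:V, 12:T, 16:T, 17:V, 18:V, 19:V, 20:T, 21:T, 22:T, 23:T edges: (12,1,cv); (12,7,cv); (12,7,cvk); (12,8,cv); (16,0,cv); (16,0,cvk); (16,1,cv); (16,7,cv); (20,0,cv); (20,17,cv); (20,19,cv); (21,3,cv); (21,17,cv); (21,18,cv); (22,9,cv); (22,18,cv); (22,19,cv); (23,17,cv); (23,18,cv); (23,19,cv)
step 2: rule r1; match: 0->12, 1->1, 2->7, 3->8; deleted nodes 12; deleted edges (12,1,cv); (12,7,cv); (12,7,cvk); (12,8,cv); added nodes 24, 25, 26, 27, 28, 29, 30; added edges (27,1,cv); (27,24,cv); (27,26,cv); (28,7,cv); (28,24,cv); (28,25,cv); (29,8,cv); (29,25,cv); (29,26,cv); (30,24,cv); (30,25,cv); (30,26,cv); result: nodes: 0:V, 1:V, 3:V, 7:V, 8:V, 9:V, 16:T, 17:V, 18:V, 19:V, 20:T, 21:T, 22:T, 23:T, 24:V, 25:V, 26:V, 27:T, 28:T, 29:T, 30:T edges: (16,0,cv); (16,0,cvk); (16,1,cv); (16,7,cv); (20,0,cv); (20,17,cv); (20,19,cv); (21,3,cv); (21,17,cv); (21,18,cv); (22,9,cv); (22,18,cv); (22,19,cv); (23,17,cv); (23,18,cv); (23,19,cv); (27,1,cv); (27,24,cv); (27,26,cv); (28,7,cv); (28,24,cv); (28,25,cv); (29,8,cv); (29,25,cv); (29,26,cv); (30,24,cv); (30,25,cv); (30,26,cv)
final:
nodes: 0:V, 1:V, 3:V, 7:V, 8:V, 9:V, 16:T, 17:V, 18:V, 19:V, 20:T, 21:T, 22:T, 23:T, 24:V, 25:V, 26:V, 27:T, 28:T, 29:T, 30:T
edges: (16,0,cv); (16,0,cvk); (16,1,cv); (16,7,cv); (20,0,cv); (20,17,cv); (20,19,cv); (21,3,cv); (21,17,cv); (21,18,cv); (22,9,cv); (22,18,cv); (22,19,cv); (23,17,cv); (23,18,cv); (23,19,cv); (27,1,cv); (27,24,cv); (27,26,cv); (28,7,cv); (28,24,cv); (28,25,cv); (29,8,cv); (29,25,cv); (29,26,cv); (30,24,cv); (30,25,cv); (30,26,cv)


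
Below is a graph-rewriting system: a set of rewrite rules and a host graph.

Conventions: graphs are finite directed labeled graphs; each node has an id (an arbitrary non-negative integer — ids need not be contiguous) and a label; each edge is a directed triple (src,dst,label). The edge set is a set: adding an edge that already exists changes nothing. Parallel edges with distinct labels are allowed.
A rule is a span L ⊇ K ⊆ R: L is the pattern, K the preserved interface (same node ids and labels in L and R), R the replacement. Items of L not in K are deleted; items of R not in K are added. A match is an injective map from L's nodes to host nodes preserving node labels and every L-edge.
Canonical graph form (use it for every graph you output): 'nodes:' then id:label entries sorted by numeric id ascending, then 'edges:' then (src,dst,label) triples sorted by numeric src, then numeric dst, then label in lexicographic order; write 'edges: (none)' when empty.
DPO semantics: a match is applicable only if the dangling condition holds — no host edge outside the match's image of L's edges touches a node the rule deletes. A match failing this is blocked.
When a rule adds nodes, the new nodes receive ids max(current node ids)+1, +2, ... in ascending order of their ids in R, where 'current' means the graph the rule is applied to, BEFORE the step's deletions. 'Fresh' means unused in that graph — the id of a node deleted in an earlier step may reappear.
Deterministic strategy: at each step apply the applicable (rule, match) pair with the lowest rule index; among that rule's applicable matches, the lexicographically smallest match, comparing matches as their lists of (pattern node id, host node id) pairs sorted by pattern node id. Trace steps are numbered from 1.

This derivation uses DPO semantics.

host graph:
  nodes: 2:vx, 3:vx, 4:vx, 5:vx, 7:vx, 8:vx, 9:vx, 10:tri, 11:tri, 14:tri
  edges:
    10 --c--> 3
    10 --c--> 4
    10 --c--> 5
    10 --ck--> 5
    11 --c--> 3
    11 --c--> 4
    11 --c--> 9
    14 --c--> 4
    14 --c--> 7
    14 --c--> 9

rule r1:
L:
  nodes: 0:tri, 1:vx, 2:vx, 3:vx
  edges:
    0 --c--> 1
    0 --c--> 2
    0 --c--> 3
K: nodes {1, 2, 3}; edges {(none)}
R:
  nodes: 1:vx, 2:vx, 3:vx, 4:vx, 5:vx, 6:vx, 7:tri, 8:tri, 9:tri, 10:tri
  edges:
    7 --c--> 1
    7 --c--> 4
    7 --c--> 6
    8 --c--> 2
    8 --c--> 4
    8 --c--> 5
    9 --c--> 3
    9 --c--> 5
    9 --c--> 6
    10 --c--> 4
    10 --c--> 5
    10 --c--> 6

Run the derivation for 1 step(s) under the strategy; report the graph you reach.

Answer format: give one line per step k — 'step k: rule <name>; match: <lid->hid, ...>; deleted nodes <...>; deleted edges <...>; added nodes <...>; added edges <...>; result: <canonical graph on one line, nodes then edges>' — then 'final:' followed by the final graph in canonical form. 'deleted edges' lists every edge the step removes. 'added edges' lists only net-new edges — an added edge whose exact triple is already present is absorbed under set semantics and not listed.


step 1: rule r1; match: 0->11, 1->3, 2->4, 3->9; deleted nodes 11; deleted edges (11,3,c); (11,4,c); (11,9,c); added nodes 15, 16, 17, 18, 19, 20, 21; added edges (18,3,c); (18,15,c); (18,17,c); (19,4,c); (19,15,c); (19,16,c); (20,9,c); (20,16,c); (20,17,c); (21,15,c); (21,16,c); (21,17,c); result: nodes: 2:vx, 3:vx, 4:vx, 5:vx, 7:vx, 8:vx, 9:vx, 10:tri, 14:tri, 15:vx, 16:vx, 17:vx, 18:tri, 19:tri, 20:tri, 21:tri edges: (10,3,c); (10,4,c); (10,5,c); (10,5,ck); (14,4,c); (14,7,c); (14,9,c); (18,3,c); (18,15,c); (18,17,c); (19,4,c); (19,15,c); (19,16,c); (20,9,c); (20,16,c); (20,17,c); (21,15,c); (21,16,c); (21,17,c)
final:
nodes: 2:vx, 3:vx, 4:vx, 5:vx, 7:vx, 8:vx, 9:vx, 10:tri, 14:tri, 15:vx, 16:vx, 17:vx, 18:tri, 19:tri, 20:tri, 21:tri
edges: (10,3,c); (10,4,c); (10,5,c); (10,5,ck); (14,4,c); (14,7,c); (14,9,c); (18,3,c); (18,15,c); (18,17,c); (19,4,c); (19,15,c); (19,16,c); (20,9,c); (20,16,c); (20,17,c); (21,15,c); (21,16,c); (21,17,c)


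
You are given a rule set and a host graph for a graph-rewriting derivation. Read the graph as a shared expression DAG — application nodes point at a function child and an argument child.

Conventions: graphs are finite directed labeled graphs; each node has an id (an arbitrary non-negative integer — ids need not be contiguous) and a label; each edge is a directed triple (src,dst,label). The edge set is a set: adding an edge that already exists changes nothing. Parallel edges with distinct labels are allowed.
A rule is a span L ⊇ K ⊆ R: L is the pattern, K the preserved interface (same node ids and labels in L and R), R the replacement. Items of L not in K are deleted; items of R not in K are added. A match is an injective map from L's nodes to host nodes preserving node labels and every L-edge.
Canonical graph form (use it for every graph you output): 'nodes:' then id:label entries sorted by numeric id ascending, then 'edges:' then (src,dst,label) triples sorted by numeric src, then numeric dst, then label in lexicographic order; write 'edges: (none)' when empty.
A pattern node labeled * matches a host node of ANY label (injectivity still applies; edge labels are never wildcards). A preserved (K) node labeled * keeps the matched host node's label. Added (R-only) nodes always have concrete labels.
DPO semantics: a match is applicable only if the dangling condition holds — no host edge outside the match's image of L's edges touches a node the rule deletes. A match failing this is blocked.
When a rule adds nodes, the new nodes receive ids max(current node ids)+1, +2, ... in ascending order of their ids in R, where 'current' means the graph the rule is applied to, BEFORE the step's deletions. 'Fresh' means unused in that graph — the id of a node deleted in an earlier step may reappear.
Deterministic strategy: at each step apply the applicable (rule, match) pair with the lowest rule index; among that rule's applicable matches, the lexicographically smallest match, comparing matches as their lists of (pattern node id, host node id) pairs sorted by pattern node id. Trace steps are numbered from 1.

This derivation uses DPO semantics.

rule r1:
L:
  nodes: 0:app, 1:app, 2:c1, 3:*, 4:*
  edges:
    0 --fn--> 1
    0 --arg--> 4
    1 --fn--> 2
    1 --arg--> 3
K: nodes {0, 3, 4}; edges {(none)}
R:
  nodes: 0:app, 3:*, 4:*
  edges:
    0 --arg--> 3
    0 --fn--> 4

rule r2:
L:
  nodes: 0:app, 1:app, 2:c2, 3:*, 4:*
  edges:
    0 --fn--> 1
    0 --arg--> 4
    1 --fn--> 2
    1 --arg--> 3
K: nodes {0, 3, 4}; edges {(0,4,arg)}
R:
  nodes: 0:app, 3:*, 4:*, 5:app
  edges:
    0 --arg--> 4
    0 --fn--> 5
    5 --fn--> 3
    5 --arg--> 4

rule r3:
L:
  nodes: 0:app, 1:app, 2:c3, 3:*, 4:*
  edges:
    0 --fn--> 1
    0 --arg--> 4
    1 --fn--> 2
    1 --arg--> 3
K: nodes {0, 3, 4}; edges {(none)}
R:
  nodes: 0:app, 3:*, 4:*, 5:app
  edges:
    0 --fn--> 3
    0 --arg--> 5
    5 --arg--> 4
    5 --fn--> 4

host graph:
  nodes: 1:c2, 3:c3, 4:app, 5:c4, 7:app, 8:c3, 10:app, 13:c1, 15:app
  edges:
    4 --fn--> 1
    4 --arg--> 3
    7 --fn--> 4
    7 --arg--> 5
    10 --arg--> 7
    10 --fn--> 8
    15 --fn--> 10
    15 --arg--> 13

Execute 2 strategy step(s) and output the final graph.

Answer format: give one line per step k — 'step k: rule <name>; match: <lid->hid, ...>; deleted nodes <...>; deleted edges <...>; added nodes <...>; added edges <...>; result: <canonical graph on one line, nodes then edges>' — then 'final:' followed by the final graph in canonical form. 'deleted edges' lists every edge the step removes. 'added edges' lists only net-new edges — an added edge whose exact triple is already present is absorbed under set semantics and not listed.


step 1: rule r2; match: 0->7, 1->4, 2->1, 3->3, 4->5; deleted nodes 1, 4; deleted edges (4,1,fn); (4,3,arg); (7,4,fn); added nodes 16; added edges (7,16,fn); (16,3,fn); (16,5,arg); result: nodes: 3:c3, 5:c4, 7:app, 8:c3, 10:app, 13:c1, 15:app, 16:app edges: (7,5,arg); (7,16,fn); (10,7,arg); (10,8,fn); (15,10,fn); (15,13,arg); (16,3,fn); (16,5,arg)
step 2: rule r3; match: 0->15, 1->10, 2->8, 3->7, 4->13; deleted nodes 8, 10; deleted edges (10,7,arg); (10,8,fn); (15,10,fn); (15,13,arg); added nodes 17; added edges (15,7,fn); (15,17,arg); (17,13,arg); (17,13,fn); result: nodes: 3:c3, 5:c4, 7:app, 13:c1, 15:app, 16:app, 17:app edges: (7,5,arg); (7,16,fn); (15,7,fn); (15,17,arg); (16,3,fn); (16,5,arg); (17,13,arg); (17,13,fn)
final:
nodes: 3:c3, 5:c4, 7:app, 13:c1, 15:app, 16:app, 17:app
edges: (7,5,arg); (7,16,fn); (15,7,fn); (15,17,arg); (16,3,fn); (16,5,arg); (17,13,arg); (17,13,fn)


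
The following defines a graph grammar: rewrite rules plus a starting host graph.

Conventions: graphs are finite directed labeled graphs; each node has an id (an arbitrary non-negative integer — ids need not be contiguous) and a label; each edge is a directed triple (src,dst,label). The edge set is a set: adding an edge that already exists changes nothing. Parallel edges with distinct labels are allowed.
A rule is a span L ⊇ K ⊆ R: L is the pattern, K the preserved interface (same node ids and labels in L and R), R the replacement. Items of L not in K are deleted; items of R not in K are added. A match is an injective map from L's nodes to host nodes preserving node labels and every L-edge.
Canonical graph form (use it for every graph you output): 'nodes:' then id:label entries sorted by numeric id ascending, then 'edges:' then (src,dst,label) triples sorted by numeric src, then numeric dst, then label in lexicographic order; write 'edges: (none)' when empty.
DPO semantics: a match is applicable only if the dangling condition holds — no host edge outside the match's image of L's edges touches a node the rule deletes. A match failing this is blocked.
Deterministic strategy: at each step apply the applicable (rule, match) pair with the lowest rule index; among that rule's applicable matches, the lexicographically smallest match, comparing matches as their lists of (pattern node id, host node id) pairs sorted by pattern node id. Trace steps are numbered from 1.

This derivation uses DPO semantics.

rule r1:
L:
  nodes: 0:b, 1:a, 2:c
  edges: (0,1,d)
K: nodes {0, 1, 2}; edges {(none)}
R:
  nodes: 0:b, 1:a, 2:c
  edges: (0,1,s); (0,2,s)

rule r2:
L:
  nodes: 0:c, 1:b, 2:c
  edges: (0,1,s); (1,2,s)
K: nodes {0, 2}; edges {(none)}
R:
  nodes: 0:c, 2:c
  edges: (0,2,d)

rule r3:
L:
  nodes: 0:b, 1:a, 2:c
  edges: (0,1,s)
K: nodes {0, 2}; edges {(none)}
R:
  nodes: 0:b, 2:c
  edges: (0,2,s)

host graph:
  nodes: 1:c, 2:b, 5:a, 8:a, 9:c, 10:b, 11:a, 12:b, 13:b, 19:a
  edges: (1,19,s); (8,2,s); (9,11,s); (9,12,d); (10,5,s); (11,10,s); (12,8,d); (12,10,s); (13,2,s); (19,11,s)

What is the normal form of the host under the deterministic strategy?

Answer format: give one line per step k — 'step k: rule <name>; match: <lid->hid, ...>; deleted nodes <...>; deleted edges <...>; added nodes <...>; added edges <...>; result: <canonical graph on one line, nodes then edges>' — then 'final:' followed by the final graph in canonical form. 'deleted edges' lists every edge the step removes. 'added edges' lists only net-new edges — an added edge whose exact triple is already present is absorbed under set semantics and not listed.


step 1: rule r1; match: 0->12, 1->8, 2->1; deleted nodes (none); deleted edges (12,8,d); added nodes (none); added edges (12,1,s); (12,8,s); result: nodes: 1:c, 2:b, 5:a, 8:a, 9:c, 10:b, 11:a, 12:b, 13:b, 19:a edges: (1,19,s); (8,2,s); (9,11,s); (9,12,d); (10,5,s); (11,10,s); (12,1,s); (12,8,s); (12,10,s); (13,2,s); (19,11,s)
step 2: rule r3; match: 0->10, 1->5, 2->1; deleted nodes 5; deleted edges (10,5,s); added nodes (none); added edges (10,1,s); result: nodes: 1:c, 2:b, 8:a, 9:c, 10:b, 11:a, 12:b, 13:b, 19:a edges: (1,19,s); (8,2,s); (9,11,s); (9,12,d); (10,1,s); (11,10,s); (12,1,s); (12,8,s); (12,10,s); (13,2,s); (19,11,s)
final:
nodes: 1:c, 2:b, 8:a, 9:c, 10:b, 11:a, 12:b, 13:b, 19:a
edges: (1,19,s); (8,2,s); (9,11,s); (9,12,d); (10,1,s); (11,10,s); (12,1,s); (12,8,s); (12,10,s); (13,2,s); (19,11,s)


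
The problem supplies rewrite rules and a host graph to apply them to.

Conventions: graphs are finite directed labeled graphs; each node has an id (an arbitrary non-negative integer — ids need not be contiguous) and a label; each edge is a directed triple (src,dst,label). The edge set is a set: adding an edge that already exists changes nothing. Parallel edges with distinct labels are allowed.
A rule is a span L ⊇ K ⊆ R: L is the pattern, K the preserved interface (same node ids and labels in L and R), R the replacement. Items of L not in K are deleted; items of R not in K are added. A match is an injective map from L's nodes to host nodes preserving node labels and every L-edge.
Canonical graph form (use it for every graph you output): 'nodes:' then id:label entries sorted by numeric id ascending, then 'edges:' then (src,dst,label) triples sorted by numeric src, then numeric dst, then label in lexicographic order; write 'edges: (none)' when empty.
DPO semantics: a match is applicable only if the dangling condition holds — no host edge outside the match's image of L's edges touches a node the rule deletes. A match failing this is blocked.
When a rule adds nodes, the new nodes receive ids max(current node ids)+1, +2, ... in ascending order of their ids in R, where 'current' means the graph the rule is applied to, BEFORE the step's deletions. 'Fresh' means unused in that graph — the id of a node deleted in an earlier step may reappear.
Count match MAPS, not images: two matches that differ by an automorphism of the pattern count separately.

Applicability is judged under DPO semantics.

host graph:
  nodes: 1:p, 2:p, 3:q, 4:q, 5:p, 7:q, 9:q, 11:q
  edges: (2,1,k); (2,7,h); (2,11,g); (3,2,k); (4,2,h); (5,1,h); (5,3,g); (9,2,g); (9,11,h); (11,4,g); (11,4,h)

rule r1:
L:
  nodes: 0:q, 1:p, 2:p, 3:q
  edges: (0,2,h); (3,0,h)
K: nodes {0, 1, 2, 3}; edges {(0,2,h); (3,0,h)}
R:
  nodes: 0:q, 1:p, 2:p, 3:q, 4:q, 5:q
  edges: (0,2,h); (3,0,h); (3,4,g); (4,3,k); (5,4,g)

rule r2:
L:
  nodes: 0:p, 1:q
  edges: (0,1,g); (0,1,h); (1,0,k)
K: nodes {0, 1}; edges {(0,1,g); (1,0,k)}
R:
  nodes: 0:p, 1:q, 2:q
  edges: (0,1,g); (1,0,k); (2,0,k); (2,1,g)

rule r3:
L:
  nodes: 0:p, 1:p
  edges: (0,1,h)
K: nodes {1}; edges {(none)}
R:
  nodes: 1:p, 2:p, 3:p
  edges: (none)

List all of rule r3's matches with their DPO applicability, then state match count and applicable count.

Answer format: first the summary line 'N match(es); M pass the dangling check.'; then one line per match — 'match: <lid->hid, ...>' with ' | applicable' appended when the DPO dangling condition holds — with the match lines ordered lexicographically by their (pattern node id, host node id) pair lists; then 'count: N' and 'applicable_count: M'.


1 match(es); 0 pass the dangling check.
match: 0->5, 1->1
count: 1
applicable_count: 0


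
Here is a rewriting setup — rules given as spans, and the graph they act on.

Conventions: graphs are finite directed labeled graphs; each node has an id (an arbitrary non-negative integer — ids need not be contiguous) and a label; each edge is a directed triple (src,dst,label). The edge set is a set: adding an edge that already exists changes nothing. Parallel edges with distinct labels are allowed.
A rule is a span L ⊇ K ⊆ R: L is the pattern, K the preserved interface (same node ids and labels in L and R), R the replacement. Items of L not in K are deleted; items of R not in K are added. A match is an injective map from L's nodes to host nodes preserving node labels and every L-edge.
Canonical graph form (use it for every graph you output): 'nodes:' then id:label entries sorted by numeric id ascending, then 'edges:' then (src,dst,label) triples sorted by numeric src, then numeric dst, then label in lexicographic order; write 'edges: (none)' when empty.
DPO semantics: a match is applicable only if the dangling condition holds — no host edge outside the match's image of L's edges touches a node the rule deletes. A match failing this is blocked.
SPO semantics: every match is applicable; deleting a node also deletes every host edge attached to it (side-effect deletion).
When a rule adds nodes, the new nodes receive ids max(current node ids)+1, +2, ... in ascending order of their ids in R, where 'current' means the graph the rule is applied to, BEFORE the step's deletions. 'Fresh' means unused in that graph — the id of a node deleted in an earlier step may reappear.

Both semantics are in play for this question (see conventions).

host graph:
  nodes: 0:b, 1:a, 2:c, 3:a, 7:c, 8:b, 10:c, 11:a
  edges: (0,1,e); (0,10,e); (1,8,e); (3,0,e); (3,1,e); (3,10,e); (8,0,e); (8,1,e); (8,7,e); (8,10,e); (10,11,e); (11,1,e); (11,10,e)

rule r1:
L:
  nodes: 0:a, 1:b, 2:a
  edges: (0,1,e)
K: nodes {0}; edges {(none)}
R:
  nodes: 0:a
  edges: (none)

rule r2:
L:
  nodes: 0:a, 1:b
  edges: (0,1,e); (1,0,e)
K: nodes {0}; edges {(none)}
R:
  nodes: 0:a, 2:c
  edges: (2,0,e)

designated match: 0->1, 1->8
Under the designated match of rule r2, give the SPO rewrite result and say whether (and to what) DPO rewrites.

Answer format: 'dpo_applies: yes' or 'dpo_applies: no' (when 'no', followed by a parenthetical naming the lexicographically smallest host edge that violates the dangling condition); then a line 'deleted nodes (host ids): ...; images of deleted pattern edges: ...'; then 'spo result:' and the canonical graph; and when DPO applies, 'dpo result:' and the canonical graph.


dpo_applies: no
(the rule deletes node 8, which keeps host edge (8,0,e) outside the match image — the dangling condition fails, DPO blocks; SPO proceeds and side-deletes such edges)
deleted nodes (host ids): 8; images of deleted pattern edges: (1,8,e); (8,1,e)
spo result:
nodes: 0:b, 1:a, 2:c, 3:a, 7:c, 10:c, 11:a, 12:c
edges: (0,1,e); (0,10,e); (3,0,e); (3,1,e); (3,10,e); (10,11,e); (11,1,e); (11,10,e); (12,1,e)


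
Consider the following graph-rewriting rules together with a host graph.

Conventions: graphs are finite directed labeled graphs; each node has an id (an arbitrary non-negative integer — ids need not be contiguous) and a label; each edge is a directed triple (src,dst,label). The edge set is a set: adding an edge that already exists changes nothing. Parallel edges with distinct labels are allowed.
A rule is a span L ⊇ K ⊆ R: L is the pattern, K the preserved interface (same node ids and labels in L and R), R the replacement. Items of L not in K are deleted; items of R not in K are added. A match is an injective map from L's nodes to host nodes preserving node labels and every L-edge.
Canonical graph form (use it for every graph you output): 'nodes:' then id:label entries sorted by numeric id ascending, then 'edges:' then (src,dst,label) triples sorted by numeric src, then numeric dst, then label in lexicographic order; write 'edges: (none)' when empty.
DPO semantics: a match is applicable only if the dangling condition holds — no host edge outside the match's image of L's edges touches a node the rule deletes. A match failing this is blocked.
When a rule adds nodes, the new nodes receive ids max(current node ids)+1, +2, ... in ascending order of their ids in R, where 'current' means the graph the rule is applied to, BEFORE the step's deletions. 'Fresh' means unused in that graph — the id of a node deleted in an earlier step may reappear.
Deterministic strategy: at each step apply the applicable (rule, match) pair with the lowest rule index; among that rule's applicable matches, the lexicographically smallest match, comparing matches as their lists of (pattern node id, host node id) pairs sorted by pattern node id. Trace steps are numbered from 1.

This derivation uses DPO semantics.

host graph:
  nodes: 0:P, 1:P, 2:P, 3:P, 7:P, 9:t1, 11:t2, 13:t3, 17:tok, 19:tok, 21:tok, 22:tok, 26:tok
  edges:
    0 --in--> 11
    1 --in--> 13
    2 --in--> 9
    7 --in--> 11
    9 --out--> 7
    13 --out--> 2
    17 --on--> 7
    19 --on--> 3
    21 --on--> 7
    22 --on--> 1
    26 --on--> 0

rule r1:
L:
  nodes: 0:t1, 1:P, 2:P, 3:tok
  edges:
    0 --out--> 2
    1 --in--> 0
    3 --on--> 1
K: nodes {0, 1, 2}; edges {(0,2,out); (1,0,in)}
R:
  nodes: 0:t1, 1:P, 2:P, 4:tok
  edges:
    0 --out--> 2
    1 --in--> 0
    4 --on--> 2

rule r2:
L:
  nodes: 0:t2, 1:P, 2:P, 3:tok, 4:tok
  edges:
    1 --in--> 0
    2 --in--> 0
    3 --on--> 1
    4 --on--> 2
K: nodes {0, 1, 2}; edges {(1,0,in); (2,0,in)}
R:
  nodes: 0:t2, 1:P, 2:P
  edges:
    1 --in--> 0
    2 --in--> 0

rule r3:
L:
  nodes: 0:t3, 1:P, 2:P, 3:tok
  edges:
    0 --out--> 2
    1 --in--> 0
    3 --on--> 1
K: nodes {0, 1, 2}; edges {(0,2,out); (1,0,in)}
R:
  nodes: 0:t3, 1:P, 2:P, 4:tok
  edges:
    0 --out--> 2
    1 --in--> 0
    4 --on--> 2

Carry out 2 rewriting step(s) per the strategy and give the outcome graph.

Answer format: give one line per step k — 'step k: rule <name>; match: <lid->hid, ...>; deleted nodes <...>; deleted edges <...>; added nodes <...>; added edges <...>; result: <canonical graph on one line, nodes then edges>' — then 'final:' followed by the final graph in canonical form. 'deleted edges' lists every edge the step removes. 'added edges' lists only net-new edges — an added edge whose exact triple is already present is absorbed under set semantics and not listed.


step 1: rule r2; match: 0->11, 1->0, 2->7, 3->26, 4->17; deleted nodes 17, 26; deleted edges (17,7,on); (26,0,on); added nodes (none); added edges (none); result: nodes: 0:P, 1:P, 2:P, 3:P, 7:P, 9:t1, 11:t2, 13:t3, 19:tok, 21:tok, 22:tok edges: (0,11,in); (1,13,in); (2,9,in); (7,11,in); (9,7,out); (13,2,out); (19,3,on); (21,7,on); (22,1,on)
step 2: rule r3; match: 0->13, 1->1, 2->2, 3->22; deleted nodes 22; deleted edges (22,1,on); added nodes 23; added edges (23,2,on); result: nodes: 0:P, 1:P, 2:P, 3:P, 7:P, 9:t1, 11:t2, 13:t3, 19:tok, 21:tok, 23:tok edges: (0,11,in); (1,13,in); (2,9,in); (7,11,in); (9,7,out); (13,2,out); (19,3,on); (21,7,on); (23,2,on)
final:
nodes: 0:P, 1:P, 2:P, 3:P, 7:P, 9:t1, 11:t2, 13:t3, 19:tok, 21:tok, 23:tok
edges: (0,11,in); (1,13,in); (2,9,in); (7,11,in); (9,7,out); (13,2,out); (19,3,on); (21,7,on); (23,2,on)
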